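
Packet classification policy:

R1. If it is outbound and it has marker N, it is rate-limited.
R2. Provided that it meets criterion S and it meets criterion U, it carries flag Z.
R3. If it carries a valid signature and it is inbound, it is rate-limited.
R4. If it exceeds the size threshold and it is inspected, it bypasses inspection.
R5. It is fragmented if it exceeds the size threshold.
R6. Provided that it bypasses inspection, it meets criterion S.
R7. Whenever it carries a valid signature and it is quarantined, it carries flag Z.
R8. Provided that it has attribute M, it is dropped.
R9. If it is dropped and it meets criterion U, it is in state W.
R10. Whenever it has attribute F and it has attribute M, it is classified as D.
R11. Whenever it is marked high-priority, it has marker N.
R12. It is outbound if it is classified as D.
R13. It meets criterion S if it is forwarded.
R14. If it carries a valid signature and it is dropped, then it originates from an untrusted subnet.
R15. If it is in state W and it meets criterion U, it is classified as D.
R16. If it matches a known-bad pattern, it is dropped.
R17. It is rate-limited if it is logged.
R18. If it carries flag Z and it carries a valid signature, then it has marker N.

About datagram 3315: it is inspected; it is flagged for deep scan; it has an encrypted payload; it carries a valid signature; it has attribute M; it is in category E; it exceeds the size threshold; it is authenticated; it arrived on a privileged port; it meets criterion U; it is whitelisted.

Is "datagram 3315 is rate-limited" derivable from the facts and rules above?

Yes

By R4 (it exceeds the size threshold, it is inspected): it bypasses inspection.
By R6 (it bypasses inspection): it meets criterion S.
By R8 (it has attribute M): it is dropped.
By R9 (it is dropped, it meets criterion U): it is in state W.
By R15 (it is in state W, it meets criterion U): it is classified as D.
By R2 (it meets criterion S, it meets criterion U): it carries flag Z.
By R12 (it is classified as D): it is outbound.
By R18 (it carries flag Z, it carries a valid signature): it has marker N.
By R1 (it is outbound, it has marker N): it is rate-limited.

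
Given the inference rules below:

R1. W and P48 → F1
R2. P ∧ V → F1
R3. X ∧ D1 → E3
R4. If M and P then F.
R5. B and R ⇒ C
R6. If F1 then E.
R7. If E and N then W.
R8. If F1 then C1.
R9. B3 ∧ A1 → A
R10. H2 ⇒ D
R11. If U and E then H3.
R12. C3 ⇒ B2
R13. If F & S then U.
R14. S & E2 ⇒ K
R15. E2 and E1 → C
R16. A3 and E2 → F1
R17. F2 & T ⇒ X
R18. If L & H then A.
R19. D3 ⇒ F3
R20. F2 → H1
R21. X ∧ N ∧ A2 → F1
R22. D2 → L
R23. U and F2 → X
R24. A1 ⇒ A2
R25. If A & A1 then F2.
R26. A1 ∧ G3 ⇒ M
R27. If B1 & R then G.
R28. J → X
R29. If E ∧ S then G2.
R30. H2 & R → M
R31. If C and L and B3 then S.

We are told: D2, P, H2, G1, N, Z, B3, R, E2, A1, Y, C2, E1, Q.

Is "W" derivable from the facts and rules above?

Yes

A  (by R9: B3, A1)
C  (by R15: E2, E1)
L  (by R22: D2)
A2  (by R24: A1)
F2  (by R25: A, A1)
M  (by R30: H2, R)
S  (by R31: C, L, B3)
F  (by R4: M, P)
U  (by R13: F, S)
X  (by R23: U, F2)
F1  (by R21: X, N, A2)
E  (by R6: F1)
W  (by R7: E, N)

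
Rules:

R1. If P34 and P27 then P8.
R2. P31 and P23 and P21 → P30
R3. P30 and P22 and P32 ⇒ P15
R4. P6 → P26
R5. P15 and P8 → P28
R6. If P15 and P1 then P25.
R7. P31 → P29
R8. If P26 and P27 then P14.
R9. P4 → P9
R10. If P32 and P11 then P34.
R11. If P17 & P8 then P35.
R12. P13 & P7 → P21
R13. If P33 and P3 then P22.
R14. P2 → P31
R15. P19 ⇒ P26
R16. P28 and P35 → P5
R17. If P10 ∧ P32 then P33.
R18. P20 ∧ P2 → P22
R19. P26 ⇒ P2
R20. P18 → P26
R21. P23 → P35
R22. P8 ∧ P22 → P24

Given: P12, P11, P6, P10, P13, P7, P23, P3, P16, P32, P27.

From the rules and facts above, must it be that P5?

P26  (by R4: P6)
P34  (by R10: P32, P11)
P21  (by R12: P13, P7)
P33  (by R17: P10, P32)
P2  (by R19: P26)
P35  (by R21: P23)
P8  (by R1: P34, P27)
P22  (by R13: P33, P3)
P31  (by R14: P2)
P30  (by R2: P31, P23, P21)
P15  (by R3: P30, P22, P32)
P28  (by R5: P15, P8)
P5  (by R16: P28, P35)

Yes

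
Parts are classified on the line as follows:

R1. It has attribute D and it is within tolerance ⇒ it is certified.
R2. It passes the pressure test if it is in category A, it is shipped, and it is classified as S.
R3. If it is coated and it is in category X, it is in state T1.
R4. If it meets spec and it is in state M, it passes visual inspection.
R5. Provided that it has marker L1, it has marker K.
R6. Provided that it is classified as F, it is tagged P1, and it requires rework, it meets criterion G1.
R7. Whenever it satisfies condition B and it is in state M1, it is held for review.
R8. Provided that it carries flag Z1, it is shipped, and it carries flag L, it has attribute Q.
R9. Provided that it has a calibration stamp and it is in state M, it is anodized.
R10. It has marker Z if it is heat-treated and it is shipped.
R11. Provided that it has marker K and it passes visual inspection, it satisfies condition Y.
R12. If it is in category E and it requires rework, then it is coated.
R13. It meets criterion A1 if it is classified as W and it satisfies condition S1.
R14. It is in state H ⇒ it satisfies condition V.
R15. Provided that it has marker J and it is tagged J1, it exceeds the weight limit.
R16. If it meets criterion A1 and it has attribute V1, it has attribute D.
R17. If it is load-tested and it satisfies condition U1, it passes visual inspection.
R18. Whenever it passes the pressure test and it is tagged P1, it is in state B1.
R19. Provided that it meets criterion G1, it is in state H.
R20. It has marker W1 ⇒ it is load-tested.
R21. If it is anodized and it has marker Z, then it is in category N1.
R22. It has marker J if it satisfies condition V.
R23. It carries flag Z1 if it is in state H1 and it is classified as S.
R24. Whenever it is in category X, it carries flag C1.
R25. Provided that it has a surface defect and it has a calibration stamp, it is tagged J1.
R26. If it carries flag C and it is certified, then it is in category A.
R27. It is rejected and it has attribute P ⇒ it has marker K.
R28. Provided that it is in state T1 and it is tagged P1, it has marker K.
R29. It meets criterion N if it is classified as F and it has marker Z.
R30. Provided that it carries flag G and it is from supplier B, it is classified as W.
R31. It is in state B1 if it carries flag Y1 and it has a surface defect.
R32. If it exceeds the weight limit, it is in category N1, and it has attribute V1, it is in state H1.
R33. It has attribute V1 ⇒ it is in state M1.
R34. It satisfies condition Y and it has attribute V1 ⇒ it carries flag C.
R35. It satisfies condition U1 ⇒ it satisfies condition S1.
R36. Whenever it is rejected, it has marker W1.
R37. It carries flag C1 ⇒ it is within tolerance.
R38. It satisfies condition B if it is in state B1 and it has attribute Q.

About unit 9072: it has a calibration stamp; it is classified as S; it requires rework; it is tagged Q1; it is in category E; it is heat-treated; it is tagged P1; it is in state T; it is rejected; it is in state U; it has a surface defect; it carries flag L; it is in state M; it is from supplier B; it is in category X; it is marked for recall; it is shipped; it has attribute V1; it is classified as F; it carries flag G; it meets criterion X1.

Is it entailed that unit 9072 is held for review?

No

Forward chaining from the given facts derives: meets criterion G1, is anodized, has marker Z, is coated, is in state H, is in category N1, carries flag C1, is tagged J1, meets criterion N, is classified as W, is in state M1, has marker W1, is within tolerance, is in state T1, satisfies condition V, is load-tested, has marker J, has marker K, exceeds the weight limit, is in state H1, carries flag Z1, has attribute Q.
The only rule concluding "it is held for review" is R7, which needs "it satisfies condition B"; that is never established.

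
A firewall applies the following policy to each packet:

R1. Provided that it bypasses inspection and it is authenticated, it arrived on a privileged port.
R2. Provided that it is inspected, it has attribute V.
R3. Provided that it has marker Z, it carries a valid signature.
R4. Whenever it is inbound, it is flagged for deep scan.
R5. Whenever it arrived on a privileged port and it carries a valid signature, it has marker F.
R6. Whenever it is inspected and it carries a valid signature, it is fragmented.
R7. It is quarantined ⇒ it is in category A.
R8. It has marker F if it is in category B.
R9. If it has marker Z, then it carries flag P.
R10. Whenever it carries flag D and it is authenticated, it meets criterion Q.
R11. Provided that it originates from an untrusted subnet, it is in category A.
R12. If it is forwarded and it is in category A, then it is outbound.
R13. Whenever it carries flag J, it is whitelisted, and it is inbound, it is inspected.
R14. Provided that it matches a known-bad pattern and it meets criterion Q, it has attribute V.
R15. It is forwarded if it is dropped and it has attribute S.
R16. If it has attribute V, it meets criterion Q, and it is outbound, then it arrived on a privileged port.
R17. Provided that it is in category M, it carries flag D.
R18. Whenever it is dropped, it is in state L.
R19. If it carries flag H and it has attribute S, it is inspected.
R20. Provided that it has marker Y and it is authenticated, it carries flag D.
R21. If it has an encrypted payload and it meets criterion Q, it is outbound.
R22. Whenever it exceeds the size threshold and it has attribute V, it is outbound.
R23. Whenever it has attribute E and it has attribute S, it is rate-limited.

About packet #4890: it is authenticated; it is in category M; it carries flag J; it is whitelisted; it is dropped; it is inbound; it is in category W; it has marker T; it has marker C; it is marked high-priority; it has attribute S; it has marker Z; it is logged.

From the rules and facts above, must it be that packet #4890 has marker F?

Forward chaining from the given facts derives: carries a valid signature, is flagged for deep scan, carries flag P, is inspected, is forwarded, carries flag D, is in state L, has attribute V, is fragmented, meets criterion Q.
Rules concluding "it has marker F": R5 needs "it arrived on a privileged port"; R8 needs "it is in category B" — none of these are established.

No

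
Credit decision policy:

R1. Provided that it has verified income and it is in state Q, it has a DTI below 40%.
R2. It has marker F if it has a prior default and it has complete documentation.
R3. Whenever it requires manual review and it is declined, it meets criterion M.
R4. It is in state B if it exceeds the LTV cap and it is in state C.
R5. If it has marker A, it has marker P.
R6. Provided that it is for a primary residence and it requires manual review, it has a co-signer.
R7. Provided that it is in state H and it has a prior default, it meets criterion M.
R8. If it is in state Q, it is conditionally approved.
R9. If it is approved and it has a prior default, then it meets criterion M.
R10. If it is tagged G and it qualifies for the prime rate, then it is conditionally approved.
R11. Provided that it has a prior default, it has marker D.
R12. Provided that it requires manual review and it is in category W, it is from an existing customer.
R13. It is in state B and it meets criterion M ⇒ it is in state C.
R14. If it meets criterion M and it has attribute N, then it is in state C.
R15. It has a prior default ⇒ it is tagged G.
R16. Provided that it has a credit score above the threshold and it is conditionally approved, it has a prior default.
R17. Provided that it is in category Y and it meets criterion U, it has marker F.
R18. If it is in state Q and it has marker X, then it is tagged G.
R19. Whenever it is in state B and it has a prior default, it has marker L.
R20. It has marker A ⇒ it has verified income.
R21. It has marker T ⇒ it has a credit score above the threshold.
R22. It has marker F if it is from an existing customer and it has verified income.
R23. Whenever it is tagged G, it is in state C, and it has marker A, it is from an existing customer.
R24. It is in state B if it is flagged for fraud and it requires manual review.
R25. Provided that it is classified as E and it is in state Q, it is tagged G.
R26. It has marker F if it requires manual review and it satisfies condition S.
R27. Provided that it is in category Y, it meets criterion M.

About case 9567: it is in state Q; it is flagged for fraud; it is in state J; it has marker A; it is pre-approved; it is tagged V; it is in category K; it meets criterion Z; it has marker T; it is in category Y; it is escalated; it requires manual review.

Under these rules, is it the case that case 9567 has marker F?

By R8 (it is in state Q): it is conditionally approved.
By R20 (it has marker A): it has verified income.
By R21 (it has marker T): it has a credit score above the threshold.
By R24 (it is flagged for fraud, it requires manual review): it is in state B.
By R27 (it is in category Y): it meets criterion M.
By R13 (it is in state B, it meets criterion M): it is in state C.
By R16 (it has a credit score above the threshold, it is conditionally approved): it has a prior default.
By R15 (it has a prior default): it is tagged G.
By R23 (it is tagged G, it is in state C, it has marker A): it is from an existing customer.
By R22 (it is from an existing customer, it has verified income): it has marker F.

Yes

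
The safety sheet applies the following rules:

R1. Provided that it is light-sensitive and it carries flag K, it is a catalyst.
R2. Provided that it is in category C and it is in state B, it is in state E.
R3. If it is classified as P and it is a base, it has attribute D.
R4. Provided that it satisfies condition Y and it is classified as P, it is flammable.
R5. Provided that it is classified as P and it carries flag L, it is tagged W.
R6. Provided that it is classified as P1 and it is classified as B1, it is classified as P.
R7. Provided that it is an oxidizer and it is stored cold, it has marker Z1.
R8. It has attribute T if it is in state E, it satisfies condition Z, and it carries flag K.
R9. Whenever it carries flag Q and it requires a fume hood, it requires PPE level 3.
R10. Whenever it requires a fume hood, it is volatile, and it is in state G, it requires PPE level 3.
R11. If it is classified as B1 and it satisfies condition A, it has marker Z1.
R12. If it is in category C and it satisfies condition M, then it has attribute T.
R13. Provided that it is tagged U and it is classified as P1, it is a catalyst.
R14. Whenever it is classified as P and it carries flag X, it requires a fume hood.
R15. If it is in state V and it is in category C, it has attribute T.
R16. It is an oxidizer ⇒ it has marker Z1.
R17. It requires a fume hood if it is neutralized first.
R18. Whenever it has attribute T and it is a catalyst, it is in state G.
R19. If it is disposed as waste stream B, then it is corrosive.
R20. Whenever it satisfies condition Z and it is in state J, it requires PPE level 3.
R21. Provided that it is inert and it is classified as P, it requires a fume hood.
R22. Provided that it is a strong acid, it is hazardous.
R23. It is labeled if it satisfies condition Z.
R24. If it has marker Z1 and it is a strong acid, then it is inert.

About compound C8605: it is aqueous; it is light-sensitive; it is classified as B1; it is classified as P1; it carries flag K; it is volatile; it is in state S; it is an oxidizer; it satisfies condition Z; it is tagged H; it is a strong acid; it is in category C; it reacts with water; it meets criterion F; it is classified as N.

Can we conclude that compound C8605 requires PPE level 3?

Forward chaining from the given facts derives: is a catalyst, is classified as P, has marker Z1, is hazardous, is labeled, is inert, requires a fume hood.
Rules concluding "it requires PPE level 3": R9 needs "it carries flag Q"; R10 needs "it is in state G"; R20 needs "it is in state J" — none of these are established.

No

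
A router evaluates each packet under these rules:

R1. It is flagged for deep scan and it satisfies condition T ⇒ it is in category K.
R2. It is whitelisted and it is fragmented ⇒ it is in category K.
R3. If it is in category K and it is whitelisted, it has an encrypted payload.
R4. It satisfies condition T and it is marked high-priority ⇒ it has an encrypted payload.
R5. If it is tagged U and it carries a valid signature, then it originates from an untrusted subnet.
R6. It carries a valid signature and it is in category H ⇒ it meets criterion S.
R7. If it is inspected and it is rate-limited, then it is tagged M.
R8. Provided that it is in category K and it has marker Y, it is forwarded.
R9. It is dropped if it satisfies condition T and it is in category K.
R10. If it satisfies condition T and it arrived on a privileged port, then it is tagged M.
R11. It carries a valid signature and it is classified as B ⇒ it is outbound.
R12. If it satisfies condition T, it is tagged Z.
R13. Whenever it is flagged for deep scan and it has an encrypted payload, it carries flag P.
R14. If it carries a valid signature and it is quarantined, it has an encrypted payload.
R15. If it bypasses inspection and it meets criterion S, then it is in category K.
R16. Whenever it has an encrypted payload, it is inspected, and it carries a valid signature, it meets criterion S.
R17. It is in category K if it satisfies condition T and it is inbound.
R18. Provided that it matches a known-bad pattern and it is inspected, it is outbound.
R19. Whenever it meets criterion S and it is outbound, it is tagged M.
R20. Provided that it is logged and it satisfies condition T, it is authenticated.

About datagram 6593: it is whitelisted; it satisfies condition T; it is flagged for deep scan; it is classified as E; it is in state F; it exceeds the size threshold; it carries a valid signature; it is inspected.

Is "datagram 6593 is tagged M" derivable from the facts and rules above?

No

Forward chaining from the given facts derives: is in category K, has an encrypted payload, is dropped, is tagged Z, carries flag P, meets criterion S.
Rules concluding "it is tagged M": R7 needs "it is rate-limited"; R10 needs "it arrived on a privileged port"; R19 needs "it is outbound" — none of these are established.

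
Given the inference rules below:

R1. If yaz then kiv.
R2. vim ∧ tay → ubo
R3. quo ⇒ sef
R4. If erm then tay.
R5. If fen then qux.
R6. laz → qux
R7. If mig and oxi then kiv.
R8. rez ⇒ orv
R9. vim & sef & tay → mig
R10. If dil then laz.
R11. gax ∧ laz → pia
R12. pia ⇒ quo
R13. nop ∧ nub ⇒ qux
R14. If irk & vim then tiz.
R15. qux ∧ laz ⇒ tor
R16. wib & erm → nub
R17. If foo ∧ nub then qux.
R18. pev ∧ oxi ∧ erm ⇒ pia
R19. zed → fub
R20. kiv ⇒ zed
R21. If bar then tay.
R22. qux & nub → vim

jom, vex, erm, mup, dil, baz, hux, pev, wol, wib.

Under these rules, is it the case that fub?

Forward chaining from the given facts derives: tay, laz, nub, qux, tor, vim, ubo.
The only rule concluding fub is R19, which needs zed; that is never established.

No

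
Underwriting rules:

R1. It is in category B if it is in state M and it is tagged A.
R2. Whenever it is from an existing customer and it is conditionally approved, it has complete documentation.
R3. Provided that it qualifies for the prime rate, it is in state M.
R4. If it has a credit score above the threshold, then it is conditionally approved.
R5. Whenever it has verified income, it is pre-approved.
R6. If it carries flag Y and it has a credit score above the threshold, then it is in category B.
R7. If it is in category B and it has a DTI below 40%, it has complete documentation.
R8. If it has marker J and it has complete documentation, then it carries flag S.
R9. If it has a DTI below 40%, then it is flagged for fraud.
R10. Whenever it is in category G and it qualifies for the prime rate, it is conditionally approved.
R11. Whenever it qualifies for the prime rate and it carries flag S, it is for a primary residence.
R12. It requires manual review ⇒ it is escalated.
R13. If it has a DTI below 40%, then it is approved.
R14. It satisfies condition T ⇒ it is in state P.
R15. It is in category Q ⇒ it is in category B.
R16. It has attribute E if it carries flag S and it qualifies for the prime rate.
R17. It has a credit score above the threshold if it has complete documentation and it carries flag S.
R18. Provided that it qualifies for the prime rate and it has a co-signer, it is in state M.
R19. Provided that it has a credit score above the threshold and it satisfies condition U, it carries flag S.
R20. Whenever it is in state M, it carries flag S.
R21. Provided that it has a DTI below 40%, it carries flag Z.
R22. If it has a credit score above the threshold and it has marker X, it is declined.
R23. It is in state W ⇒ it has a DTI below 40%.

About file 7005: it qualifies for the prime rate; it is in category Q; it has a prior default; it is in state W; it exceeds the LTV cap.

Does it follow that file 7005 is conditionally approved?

Yes

By R3 (it qualifies for the prime rate): it is in state M.
By R15 (it is in category Q): it is in category B.
By R20 (it is in state M): it carries flag S.
By R23 (it is in state W): it has a DTI below 40%.
By R7 (it is in category B, it has a DTI below 40%): it has complete documentation.
By R17 (it has complete documentation, it carries flag S): it has a credit score above the threshold.
By R4 (it has a credit score above the threshold): it is conditionally approved.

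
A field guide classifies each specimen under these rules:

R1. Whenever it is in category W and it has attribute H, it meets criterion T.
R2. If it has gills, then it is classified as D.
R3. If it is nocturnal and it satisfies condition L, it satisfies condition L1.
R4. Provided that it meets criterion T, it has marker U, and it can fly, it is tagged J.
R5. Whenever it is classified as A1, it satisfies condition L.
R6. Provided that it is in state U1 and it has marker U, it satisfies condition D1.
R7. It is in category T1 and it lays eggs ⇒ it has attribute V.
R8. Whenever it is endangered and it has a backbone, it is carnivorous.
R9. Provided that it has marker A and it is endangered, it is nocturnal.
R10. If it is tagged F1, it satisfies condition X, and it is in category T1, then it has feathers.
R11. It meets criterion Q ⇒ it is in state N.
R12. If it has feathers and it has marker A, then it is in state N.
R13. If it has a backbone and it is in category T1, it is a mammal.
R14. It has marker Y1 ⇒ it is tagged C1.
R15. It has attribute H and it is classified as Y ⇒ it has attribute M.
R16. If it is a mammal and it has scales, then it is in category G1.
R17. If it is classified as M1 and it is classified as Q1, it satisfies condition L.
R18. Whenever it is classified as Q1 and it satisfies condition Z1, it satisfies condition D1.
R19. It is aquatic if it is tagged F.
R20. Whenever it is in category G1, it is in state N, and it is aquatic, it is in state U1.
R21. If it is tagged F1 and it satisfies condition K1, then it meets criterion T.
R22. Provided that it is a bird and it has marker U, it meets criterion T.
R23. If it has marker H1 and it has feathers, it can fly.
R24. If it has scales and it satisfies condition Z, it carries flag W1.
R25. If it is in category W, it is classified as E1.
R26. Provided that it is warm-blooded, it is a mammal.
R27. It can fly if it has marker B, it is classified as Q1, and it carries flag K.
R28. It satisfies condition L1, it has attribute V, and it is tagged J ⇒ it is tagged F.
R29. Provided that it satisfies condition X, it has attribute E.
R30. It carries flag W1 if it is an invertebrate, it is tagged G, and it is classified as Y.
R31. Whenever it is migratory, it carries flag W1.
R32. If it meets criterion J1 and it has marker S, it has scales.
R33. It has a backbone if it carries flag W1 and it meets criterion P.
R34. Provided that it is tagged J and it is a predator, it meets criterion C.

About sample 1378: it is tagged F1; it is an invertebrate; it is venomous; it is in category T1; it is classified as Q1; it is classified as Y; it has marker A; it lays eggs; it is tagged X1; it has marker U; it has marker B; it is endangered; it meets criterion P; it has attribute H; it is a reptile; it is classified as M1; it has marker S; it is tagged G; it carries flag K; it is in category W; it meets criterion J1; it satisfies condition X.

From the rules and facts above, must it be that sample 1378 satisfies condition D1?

By R1 (it is in category W, it has attribute H): it meets criterion T.
By R7 (it is in category T1, it lays eggs): it has attribute V.
By R9 (it has marker A, it is endangered): it is nocturnal.
By R10 (it is tagged F1, it satisfies condition X, it is in category T1): it has feathers.
By R12 (it has feathers, it has marker A): it is in state N.
By R17 (it is classified as M1, it is classified as Q1): it satisfies condition L.
By R27 (it has marker B, it is classified as Q1, it carries flag K): it can fly.
By R30 (it is an invertebrate, it is tagged G, it is classified as Y): it carries flag W1.
By R32 (it meets criterion J1, it has marker S): it has scales.
By R33 (it carries flag W1, it meets criterion P): it has a backbone.
By R3 (it is nocturnal, it satisfies condition L): it satisfies condition L1.
By R4 (it meets criterion T, it has marker U, it can fly): it is tagged J.
By R13 (it has a backbone, it is in category T1): it is a mammal.
By R16 (it is a mammal, it has scales): it is in category G1.
By R28 (it satisfies condition L1, it has attribute V, it is tagged J): it is tagged F.
By R19 (it is tagged F): it is aquatic.
By R20 (it is in category G1, it is in state N, it is aquatic): it is in state U1.
By R6 (it is in state U1, it has marker U): it satisfies condition D1.

Yes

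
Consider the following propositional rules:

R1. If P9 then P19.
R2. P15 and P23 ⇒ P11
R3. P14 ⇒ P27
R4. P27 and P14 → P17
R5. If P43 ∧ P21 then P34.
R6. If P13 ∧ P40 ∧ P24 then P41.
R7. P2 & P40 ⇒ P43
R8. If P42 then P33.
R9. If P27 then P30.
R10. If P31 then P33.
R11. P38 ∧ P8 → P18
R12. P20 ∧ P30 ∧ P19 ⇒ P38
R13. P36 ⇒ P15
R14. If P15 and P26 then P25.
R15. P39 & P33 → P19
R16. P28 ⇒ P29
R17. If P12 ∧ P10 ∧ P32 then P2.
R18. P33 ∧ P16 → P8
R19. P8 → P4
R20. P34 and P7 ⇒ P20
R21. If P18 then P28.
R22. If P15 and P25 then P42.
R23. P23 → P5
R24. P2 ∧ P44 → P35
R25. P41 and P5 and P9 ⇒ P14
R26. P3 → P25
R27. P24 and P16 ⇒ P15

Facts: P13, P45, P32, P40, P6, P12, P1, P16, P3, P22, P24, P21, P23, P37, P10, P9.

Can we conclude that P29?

Forward chaining from the given facts derives: P19, P41, P2, P5, P14, P25, P15, P11, P27, P17, P43, P30, P42, P34, P33, P8, P4.
The only rule concluding P29 is R16, which needs P28; that is never established.

No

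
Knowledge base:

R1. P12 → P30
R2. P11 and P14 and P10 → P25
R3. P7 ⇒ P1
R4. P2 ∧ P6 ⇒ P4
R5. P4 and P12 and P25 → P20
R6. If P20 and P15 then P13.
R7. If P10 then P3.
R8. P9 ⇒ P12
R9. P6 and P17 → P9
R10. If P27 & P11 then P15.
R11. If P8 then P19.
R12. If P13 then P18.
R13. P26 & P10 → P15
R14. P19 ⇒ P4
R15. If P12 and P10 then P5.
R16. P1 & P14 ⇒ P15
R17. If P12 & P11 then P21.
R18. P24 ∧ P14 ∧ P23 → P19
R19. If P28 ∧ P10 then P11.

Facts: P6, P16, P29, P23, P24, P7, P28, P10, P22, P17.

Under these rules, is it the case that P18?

No

Forward chaining from the given facts derives: P1, P3, P9, P11, P12, P5, P21, P30.
The only rule concluding P18 is R12, which needs P13; that is never established.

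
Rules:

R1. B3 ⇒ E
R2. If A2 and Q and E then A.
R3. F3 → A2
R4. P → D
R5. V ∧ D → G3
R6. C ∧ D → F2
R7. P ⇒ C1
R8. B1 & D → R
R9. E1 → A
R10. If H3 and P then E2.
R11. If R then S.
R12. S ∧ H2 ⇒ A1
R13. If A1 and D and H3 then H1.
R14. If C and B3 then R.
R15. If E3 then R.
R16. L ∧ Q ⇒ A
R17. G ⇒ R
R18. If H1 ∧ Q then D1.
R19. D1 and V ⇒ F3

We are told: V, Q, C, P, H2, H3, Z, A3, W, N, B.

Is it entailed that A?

Forward chaining from the given facts derives: D, G3, F2, C1, E2.
Rules concluding A: R2 needs A2; R9 needs E1; R16 needs L — none of these are established.

No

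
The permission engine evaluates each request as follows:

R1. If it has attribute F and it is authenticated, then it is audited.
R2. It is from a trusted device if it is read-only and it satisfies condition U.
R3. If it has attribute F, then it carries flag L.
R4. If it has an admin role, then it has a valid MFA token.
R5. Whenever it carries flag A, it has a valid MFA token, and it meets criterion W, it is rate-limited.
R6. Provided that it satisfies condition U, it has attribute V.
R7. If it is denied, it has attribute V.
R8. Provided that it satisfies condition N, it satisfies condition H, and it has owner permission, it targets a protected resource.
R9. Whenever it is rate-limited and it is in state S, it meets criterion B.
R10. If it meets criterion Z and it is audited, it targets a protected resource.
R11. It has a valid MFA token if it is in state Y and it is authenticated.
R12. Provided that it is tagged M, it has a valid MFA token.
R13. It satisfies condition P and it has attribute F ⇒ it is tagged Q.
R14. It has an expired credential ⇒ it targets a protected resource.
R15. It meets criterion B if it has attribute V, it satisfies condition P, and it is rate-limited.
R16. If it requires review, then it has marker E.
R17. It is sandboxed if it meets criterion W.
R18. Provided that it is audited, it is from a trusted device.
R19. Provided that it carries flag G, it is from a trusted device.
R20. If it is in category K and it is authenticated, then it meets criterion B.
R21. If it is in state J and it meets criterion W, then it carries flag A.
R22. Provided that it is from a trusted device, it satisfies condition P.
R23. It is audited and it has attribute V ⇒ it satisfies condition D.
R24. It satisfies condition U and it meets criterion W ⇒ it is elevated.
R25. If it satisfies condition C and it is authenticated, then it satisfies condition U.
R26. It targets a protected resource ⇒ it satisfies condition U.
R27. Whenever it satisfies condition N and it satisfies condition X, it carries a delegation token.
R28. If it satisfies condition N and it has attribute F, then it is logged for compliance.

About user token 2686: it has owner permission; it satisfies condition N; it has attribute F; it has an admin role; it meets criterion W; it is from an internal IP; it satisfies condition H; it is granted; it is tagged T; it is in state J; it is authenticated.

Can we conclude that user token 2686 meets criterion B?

By R1 (it has attribute F, it is authenticated): it is audited.
By R4 (it has an admin role): it has a valid MFA token.
By R8 (it satisfies condition N, it satisfies condition H, it has owner permission): it targets a protected resource.
By R18 (it is audited): it is from a trusted device.
By R21 (it is in state J, it meets criterion W): it carries flag A.
By R22 (it is from a trusted device): it satisfies condition P.
By R26 (it targets a protected resource): it satisfies condition U.
By R5 (it carries flag A, it has a valid MFA token, it meets criterion W): it is rate-limited.
By R6 (it satisfies condition U): it has attribute V.
By R15 (it has attribute V, it satisfies condition P, it is rate-limited): it meets criterion B.

Yes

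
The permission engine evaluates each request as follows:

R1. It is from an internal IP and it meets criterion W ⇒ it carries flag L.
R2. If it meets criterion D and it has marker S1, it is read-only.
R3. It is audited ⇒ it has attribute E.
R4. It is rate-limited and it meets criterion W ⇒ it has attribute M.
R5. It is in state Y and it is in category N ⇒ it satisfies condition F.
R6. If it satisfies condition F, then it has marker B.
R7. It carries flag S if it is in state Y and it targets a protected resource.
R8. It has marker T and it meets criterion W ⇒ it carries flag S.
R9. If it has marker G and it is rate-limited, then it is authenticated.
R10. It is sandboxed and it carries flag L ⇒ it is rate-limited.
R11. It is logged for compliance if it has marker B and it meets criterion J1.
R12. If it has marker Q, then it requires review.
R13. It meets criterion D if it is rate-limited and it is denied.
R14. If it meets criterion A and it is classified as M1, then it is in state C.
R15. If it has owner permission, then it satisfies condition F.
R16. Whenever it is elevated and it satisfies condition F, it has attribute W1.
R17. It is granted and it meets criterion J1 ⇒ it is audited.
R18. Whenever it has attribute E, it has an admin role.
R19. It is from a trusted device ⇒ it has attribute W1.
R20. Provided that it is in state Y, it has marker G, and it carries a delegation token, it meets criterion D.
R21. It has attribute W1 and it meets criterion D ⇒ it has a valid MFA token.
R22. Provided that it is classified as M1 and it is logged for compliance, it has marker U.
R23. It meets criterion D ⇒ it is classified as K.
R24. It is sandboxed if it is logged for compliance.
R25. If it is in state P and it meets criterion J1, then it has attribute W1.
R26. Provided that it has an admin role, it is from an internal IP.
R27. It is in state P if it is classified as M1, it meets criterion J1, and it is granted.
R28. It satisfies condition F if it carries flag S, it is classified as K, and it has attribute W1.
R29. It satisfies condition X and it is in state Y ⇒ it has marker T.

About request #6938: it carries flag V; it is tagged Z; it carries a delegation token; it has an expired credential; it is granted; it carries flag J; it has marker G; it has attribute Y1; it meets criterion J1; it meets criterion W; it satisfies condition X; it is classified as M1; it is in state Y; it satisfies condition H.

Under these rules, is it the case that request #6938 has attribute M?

By R17 (it is granted, it meets criterion J1): it is audited.
By R20 (it is in state Y, it has marker G, it carries a delegation token): it meets criterion D.
By R23 (it meets criterion D): it is classified as K.
By R27 (it is classified as M1, it meets criterion J1, it is granted): it is in state P.
By R29 (it satisfies condition X, it is in state Y): it has marker T.
By R3 (it is audited): it has attribute E.
By R8 (it has marker T, it meets criterion W): it carries flag S.
By R18 (it has attribute E): it has an admin role.
By R25 (it is in state P, it meets criterion J1): it has attribute W1.
By R26 (it has an admin role): it is from an internal IP.
By R28 (it carries flag S, it is classified as K, it has attribute W1): it satisfies condition F.
By R1 (it is from an internal IP, it meets criterion W): it carries flag L.
By R6 (it satisfies condition F): it has marker B.
By R11 (it has marker B, it meets criterion J1): it is logged for compliance.
By R24 (it is logged for compliance): it is sandboxed.
By R10 (it is sandboxed, it carries flag L): it is rate-limited.
By R4 (it is rate-limited, it meets criterion W): it has attribute M.

Yes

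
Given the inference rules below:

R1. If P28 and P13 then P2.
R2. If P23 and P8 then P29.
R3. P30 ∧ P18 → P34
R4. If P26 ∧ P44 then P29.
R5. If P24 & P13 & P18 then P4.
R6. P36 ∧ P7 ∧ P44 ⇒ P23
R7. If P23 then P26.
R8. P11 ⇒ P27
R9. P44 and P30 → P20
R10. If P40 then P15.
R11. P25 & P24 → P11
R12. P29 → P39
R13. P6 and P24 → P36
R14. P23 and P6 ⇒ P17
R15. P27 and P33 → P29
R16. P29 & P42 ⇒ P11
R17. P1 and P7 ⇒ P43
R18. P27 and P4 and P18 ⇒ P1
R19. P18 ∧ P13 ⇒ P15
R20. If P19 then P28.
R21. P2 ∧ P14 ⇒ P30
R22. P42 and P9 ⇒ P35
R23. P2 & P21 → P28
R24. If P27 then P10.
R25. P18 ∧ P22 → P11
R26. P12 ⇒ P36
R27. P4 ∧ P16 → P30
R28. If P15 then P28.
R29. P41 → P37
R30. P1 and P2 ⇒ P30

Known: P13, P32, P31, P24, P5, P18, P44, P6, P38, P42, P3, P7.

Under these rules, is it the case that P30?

Yes

P4  (by R5: P24, P13, P18)
P36  (by R13: P6, P24)
P15  (by R19: P18, P13)
P28  (by R28: P15)
P2  (by R1: P28, P13)
P23  (by R6: P36, P7, P44)
P26  (by R7: P23)
P29  (by R4: P26, P44)
P11  (by R16: P29, P42)
P27  (by R8: P11)
P1  (by R18: P27, P4, P18)
P30  (by R30: P1, P2)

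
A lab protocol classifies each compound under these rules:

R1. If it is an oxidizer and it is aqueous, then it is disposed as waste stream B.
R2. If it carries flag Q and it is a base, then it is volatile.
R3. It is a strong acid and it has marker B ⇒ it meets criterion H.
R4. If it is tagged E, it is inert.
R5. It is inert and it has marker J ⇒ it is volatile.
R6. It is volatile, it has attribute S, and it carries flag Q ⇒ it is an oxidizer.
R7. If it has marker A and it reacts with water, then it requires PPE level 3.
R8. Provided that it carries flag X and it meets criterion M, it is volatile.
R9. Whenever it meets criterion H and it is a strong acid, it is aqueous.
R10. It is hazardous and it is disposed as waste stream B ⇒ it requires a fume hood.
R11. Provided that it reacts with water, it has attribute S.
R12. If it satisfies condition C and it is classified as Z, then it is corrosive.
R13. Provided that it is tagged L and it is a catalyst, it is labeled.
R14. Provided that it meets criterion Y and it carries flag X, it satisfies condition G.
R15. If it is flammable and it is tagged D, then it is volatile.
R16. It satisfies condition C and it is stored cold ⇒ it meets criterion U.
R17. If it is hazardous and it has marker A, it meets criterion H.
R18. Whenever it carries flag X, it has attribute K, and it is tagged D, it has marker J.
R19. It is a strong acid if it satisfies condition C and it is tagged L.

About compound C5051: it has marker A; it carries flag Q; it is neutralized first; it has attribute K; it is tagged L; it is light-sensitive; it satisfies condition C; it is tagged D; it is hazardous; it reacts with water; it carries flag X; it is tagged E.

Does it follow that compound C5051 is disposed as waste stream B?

By R4 (it is tagged E): it is inert.
By R11 (it reacts with water): it has attribute S.
By R17 (it is hazardous, it has marker A): it meets criterion H.
By R18 (it carries flag X, it has attribute K, it is tagged D): it has marker J.
By R19 (it satisfies condition C, it is tagged L): it is a strong acid.
By R5 (it is inert, it has marker J): it is volatile.
By R6 (it is volatile, it has attribute S, it carries flag Q): it is an oxidizer.
By R9 (it meets criterion H, it is a strong acid): it is aqueous.
By R1 (it is an oxidizer, it is aqueous): it is disposed as waste stream B.

Yes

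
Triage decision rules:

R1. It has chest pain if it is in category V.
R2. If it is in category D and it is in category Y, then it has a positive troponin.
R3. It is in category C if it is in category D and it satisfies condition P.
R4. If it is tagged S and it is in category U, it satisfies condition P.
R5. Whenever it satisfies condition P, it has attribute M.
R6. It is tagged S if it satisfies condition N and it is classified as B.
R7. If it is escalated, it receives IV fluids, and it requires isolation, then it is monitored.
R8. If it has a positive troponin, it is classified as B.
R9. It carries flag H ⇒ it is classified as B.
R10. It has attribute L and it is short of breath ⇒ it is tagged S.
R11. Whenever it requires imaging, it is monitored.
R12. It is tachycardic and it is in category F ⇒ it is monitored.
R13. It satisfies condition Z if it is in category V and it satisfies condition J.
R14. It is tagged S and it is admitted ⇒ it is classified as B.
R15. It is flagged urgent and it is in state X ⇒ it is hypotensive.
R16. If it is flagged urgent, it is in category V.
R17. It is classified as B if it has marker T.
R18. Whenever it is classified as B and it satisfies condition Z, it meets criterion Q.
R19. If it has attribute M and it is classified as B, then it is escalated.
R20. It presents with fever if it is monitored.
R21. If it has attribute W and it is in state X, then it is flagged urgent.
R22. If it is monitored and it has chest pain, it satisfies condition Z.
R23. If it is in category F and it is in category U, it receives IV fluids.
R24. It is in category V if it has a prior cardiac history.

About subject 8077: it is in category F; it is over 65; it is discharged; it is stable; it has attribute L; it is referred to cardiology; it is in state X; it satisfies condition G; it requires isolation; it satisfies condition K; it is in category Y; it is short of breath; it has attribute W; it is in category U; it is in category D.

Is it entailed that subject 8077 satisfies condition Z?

By R2 (it is in category D, it is in category Y): it has a positive troponin.
By R8 (it has a positive troponin): it is classified as B.
By R10 (it has attribute L, it is short of breath): it is tagged S.
By R21 (it has attribute W, it is in state X): it is flagged urgent.
By R23 (it is in category F, it is in category U): it receives IV fluids.
By R4 (it is tagged S, it is in category U): it satisfies condition P.
By R5 (it satisfies condition P): it has attribute M.
By R16 (it is flagged urgent): it is in category V.
By R19 (it has attribute M, it is classified as B): it is escalated.
By R1 (it is in category V): it has chest pain.
By R7 (it is escalated, it receives IV fluids, it requires isolation): it is monitored.
By R22 (it is monitored, it has chest pain): it satisfies condition Z.

Yes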